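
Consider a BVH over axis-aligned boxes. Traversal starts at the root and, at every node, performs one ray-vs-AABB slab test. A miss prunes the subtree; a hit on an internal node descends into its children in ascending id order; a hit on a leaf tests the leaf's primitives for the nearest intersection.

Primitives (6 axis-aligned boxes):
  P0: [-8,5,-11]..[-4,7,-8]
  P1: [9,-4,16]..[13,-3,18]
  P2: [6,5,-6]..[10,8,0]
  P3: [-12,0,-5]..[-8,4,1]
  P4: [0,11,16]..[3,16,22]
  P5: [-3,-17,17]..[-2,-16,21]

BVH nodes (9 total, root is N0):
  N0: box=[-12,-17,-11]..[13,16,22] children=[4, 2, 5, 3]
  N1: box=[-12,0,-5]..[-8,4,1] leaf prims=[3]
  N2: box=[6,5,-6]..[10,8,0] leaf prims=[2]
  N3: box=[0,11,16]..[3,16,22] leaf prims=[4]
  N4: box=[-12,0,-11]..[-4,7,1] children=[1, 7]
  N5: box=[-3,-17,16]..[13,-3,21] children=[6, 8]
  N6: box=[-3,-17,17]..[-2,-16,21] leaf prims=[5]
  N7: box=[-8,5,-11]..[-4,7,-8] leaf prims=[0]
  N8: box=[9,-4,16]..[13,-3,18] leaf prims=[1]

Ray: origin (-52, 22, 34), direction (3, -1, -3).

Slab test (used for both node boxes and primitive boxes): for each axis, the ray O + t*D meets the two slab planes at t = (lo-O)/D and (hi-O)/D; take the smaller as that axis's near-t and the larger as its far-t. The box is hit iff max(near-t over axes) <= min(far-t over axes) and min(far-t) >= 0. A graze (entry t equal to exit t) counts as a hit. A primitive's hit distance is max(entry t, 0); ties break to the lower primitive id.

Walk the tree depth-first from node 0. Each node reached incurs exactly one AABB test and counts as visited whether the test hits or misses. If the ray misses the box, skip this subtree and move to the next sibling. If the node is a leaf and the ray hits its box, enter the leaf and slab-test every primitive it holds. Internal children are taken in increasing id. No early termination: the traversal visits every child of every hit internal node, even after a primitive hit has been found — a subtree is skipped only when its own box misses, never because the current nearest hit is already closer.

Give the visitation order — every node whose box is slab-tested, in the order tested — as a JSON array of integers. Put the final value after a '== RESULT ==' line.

Trace the traversal:
N0 x:[40/3,65/3] y:[6,39] z:[4,15] -> hit [40/3,15], descend [2, 3, 4, 5]
  N2 x:[58/3,62/3] y:[14,17] z:[34/3,40/3] -> miss, prune
  N3 x:[52/3,55/3] y:[6,11] z:[4,6] -> miss, prune
  N4 x:[40/3,16] y:[15,22] z:[11,15] -> hit [15,15], descend [1, 7]
    N1 x:[40/3,44/3] y:[18,22] z:[11,13] -> miss, prune
    N7 x:[44/3,16] y:[15,17] z:[14,15] -> hit [15,15] leaf, test {P0@t=15}
  N5 x:[49/3,65/3] y:[25,39] z:[13/3,6] -> miss, prune

Visited [0, 2, 3, 4, 1, 7, 5]. Tests: 7 box, 1 leaf. Nearest: P0.

== RESULT ==
[0, 2, 3, 4, 1, 7, 5]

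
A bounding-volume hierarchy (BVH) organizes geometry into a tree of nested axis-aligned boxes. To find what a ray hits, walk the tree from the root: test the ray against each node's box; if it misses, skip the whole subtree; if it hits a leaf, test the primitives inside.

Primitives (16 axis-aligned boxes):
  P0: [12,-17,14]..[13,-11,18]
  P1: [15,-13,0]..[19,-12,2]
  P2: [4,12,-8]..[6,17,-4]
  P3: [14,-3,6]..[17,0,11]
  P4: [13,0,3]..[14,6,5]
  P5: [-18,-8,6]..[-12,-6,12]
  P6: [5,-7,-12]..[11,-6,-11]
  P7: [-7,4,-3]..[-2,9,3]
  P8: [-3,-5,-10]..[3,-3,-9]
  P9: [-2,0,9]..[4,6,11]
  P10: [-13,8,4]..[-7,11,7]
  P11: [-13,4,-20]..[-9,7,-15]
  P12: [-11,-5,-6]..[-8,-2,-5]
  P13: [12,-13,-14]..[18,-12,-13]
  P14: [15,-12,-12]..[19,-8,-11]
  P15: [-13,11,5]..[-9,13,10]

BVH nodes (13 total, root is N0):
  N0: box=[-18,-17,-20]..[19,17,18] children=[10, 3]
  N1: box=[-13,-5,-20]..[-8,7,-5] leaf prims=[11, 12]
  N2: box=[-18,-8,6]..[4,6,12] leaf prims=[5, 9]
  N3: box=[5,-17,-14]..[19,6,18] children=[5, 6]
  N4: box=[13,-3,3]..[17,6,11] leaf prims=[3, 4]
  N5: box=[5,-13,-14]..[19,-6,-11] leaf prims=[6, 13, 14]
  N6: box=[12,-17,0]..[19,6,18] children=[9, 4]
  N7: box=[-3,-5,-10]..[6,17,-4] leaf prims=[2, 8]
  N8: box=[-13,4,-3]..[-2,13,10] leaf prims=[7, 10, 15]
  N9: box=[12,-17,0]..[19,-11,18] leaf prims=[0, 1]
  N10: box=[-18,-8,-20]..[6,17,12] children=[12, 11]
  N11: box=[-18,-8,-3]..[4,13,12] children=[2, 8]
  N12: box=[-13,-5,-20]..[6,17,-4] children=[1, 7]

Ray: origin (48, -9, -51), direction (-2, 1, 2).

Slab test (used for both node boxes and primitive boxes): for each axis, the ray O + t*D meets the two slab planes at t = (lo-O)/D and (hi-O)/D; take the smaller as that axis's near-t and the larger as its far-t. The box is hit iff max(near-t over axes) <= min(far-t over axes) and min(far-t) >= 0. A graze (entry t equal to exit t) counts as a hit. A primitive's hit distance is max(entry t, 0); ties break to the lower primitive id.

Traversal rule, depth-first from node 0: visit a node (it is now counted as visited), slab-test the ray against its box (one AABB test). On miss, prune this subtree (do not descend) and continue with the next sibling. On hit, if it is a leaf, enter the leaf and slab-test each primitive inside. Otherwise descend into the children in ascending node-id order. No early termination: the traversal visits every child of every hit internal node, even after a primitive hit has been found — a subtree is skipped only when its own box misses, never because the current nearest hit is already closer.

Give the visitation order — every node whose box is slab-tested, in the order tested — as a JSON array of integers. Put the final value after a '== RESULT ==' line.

Walk:
N0 x:[29/2,33] y:[-8,26] z:[31/2,69/2] -> hit [31/2,26], descend [3, 10]
  N3 x:[29/2,43/2] y:[-8,15] z:[37/2,69/2] -> miss, prune
  N10 x:[21,33] y:[1,26] z:[31/2,63/2] -> hit [21,26], descend [11, 12]
    N11 x:[22,33] y:[1,22] z:[24,63/2] -> miss, prune
    N12 x:[21,61/2] y:[4,26] z:[31/2,47/2] -> hit [21,47/2], descend [1, 7]
      N1 x:[28,61/2] y:[4,16] z:[31/2,23] -> miss, prune
      N7 x:[21,51/2] y:[4,26] z:[41/2,47/2] -> hit [21,47/2] leaf, test {P2@t=43/2, P8(miss)}

Summary -> nodes [0, 3, 10, 11, 12, 1, 7]; box-tests=7; leaf-entries=1; first=P2

== RESULT ==
[0, 3, 10, 11, 12, 1, 7]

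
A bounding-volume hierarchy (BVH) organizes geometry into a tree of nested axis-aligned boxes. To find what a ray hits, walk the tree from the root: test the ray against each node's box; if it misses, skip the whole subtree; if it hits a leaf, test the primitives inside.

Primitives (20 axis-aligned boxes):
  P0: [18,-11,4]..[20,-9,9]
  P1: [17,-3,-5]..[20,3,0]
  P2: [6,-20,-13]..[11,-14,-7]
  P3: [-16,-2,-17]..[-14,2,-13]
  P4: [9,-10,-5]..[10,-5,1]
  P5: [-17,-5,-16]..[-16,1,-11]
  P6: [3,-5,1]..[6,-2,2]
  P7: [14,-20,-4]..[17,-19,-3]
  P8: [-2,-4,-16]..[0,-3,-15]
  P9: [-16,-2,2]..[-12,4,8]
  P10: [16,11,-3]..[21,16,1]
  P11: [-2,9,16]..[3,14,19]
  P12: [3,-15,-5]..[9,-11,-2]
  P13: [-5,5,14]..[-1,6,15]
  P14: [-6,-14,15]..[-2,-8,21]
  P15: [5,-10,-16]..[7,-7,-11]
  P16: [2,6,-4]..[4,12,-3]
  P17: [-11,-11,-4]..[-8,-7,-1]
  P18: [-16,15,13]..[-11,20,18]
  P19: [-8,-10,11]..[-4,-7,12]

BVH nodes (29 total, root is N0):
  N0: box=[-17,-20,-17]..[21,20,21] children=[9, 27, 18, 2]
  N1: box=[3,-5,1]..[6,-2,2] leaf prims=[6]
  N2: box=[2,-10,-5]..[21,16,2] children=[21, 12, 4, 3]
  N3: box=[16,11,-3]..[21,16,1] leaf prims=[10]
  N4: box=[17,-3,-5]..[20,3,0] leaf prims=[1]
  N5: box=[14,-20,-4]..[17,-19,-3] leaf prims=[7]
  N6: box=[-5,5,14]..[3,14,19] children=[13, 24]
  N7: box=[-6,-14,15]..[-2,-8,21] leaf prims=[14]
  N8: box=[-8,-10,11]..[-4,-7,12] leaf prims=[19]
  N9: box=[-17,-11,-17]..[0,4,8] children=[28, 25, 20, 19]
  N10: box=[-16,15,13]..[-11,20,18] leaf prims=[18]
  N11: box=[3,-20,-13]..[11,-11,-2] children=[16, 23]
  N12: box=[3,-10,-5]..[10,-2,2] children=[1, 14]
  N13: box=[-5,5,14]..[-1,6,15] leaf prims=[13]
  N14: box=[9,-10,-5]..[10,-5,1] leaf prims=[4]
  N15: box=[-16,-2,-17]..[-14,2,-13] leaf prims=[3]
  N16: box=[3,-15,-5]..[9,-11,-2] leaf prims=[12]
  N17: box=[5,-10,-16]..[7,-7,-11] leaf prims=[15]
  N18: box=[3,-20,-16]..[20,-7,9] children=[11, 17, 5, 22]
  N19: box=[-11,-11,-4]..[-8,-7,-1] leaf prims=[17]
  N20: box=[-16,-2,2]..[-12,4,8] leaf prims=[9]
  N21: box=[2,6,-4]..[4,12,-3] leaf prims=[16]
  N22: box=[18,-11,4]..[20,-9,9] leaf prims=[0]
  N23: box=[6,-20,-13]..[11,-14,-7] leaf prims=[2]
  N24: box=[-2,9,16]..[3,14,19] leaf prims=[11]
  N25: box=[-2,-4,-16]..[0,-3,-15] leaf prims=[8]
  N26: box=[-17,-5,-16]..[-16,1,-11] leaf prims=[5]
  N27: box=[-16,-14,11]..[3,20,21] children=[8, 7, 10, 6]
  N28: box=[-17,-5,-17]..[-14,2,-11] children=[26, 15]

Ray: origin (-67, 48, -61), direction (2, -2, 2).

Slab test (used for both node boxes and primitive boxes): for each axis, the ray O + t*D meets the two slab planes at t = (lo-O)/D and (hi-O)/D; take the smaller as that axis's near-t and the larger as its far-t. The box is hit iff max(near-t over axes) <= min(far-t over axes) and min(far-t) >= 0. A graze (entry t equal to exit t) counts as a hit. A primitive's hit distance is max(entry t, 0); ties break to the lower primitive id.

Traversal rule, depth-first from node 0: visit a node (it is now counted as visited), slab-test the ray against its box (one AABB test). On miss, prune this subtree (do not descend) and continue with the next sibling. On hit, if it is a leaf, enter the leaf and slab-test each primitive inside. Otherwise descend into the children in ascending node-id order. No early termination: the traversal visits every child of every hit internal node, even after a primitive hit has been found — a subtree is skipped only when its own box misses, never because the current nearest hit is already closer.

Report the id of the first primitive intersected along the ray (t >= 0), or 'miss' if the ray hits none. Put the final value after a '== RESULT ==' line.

Trace the traversal:
N0 x:[25,44] y:[14,34] z:[22,41] -> hit [25,34], descend [2, 9, 18, 27]
  N2 x:[69/2,44] y:[16,29] z:[28,63/2] -> miss, prune
  N9 x:[25,67/2] y:[22,59/2] z:[22,69/2] -> hit [25,59/2], descend [19, 20, 25, 28]
    N19 x:[28,59/2] y:[55/2,59/2] z:[57/2,30] -> hit [57/2,59/2] leaf, test {P17@t=57/2}
    N20 x:[51/2,55/2] y:[22,25] z:[63/2,69/2] -> miss, prune
    N25 x:[65/2,67/2] y:[51/2,26] z:[45/2,23] -> miss, prune
    N28 x:[25,53/2] y:[23,53/2] z:[22,25] -> hit [25,25], descend [15, 26]
      N15 x:[51/2,53/2] y:[23,25] z:[22,24] -> miss, prune
      N26 x:[25,51/2] y:[47/2,53/2] z:[45/2,25] -> hit [25,25] leaf, test {P5@t=25}
  N18 x:[35,87/2] y:[55/2,34] z:[45/2,35] -> miss, prune
  N27 x:[51/2,35] y:[14,31] z:[36,41] -> miss, prune

Visited [0, 2, 9, 19, 20, 25, 28, 15, 26, 18, 27]. Tests: 11 box, 2 leaf. Nearest: P5.

== RESULT ==
5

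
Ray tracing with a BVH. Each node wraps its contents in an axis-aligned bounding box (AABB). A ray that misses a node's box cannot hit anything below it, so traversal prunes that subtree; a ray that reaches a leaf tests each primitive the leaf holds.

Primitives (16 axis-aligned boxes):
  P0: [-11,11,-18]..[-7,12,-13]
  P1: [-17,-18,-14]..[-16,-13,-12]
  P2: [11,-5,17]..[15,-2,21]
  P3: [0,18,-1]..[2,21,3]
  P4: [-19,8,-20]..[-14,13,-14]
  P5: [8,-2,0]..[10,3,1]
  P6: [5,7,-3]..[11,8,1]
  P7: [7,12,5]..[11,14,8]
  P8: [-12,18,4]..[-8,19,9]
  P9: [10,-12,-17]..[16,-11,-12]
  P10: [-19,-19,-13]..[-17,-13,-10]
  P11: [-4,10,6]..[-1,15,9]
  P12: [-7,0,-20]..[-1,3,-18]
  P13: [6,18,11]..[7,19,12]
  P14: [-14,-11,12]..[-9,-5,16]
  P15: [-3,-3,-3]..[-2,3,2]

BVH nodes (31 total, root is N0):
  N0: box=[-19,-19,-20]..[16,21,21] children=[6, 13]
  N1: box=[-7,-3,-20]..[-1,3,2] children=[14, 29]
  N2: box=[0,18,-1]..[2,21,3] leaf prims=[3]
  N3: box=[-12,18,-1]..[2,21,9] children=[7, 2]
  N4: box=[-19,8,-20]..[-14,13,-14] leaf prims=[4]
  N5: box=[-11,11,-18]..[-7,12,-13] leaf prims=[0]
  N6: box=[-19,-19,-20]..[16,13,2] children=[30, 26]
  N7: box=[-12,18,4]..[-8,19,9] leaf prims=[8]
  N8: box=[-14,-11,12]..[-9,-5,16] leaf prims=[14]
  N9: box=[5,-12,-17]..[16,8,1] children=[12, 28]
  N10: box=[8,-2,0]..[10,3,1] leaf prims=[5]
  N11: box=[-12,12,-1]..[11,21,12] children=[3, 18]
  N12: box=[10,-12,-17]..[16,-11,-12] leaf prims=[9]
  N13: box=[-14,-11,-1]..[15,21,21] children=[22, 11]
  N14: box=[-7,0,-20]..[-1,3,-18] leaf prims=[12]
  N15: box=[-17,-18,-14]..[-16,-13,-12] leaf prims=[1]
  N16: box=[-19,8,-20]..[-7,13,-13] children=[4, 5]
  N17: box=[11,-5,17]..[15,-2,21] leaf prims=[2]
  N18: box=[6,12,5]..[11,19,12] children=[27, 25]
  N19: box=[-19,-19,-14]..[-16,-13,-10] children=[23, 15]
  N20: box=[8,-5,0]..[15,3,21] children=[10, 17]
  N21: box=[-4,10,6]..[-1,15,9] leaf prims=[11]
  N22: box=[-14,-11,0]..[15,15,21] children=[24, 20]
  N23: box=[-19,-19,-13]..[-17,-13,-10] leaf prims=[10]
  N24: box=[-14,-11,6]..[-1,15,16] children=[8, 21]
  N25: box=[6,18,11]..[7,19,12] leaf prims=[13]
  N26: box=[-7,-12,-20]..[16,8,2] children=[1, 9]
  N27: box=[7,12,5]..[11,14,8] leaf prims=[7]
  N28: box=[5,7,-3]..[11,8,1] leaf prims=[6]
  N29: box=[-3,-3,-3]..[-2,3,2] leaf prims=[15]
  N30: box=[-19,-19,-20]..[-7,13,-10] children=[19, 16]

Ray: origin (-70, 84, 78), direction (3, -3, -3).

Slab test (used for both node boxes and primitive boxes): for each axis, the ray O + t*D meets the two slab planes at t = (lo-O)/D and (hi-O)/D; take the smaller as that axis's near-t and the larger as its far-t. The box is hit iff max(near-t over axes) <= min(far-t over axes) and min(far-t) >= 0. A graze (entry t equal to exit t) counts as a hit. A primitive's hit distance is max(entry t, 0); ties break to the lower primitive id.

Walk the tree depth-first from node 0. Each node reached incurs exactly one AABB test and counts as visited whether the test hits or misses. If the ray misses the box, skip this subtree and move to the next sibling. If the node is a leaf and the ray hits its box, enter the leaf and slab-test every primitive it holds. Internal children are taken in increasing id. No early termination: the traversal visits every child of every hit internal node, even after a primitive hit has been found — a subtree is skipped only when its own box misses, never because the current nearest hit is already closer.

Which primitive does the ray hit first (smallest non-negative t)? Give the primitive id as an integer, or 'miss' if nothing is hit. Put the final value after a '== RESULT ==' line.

Traverse from the root:
N0 x:[17,86/3] y:[21,103/3] z:[19,98/3] -> hit [21,86/3], descend [6, 13]
  N6 x:[17,86/3] y:[71/3,103/3] z:[76/3,98/3] -> hit [76/3,86/3], descend [26, 30]
    N26 x:[21,86/3] y:[76/3,32] z:[76/3,98/3] -> hit [76/3,86/3], descend [1, 9]
      N1 x:[21,23] y:[27,29] z:[76/3,98/3] -> miss, prune
      N9 x:[25,86/3] y:[76/3,32] z:[77/3,95/3] -> hit [77/3,86/3], descend [12, 28]
        N12 x:[80/3,86/3] y:[95/3,32] z:[30,95/3] -> miss, prune
        N28 x:[25,27] y:[76/3,77/3] z:[77/3,27] -> hit [77/3,77/3] leaf, test {P6@t=77/3}
    N30 x:[17,21] y:[71/3,103/3] z:[88/3,98/3] -> miss, prune
  N13 x:[56/3,85/3] y:[21,95/3] z:[19,79/3] -> hit [21,79/3], descend [11, 22]
    N11 x:[58/3,27] y:[21,24] z:[22,79/3] -> hit [22,24], descend [3, 18]
      N3 x:[58/3,24] y:[21,22] z:[23,79/3] -> miss, prune
      N18 x:[76/3,27] y:[65/3,24] z:[22,73/3] -> miss, prune
    N22 x:[56/3,85/3] y:[23,95/3] z:[19,26] -> hit [23,26], descend [20, 24]
      N20 x:[26,85/3] y:[27,89/3] z:[19,26] -> miss, prune
      N24 x:[56/3,23] y:[23,95/3] z:[62/3,24] -> hit [23,23], descend [8, 21]
        N8 x:[56/3,61/3] y:[89/3,95/3] z:[62/3,22] -> miss, prune
        N21 x:[22,23] y:[23,74/3] z:[23,24] -> hit [23,23] leaf, test {P11@t=23}

Visited [0, 6, 26, 1, 9, 12, 28, 30, 13, 11, 3, 18, 22, 20, 24, 8, 21]. Tests: 17 box, 2 leaf. Nearest: P11.

== RESULT ==
11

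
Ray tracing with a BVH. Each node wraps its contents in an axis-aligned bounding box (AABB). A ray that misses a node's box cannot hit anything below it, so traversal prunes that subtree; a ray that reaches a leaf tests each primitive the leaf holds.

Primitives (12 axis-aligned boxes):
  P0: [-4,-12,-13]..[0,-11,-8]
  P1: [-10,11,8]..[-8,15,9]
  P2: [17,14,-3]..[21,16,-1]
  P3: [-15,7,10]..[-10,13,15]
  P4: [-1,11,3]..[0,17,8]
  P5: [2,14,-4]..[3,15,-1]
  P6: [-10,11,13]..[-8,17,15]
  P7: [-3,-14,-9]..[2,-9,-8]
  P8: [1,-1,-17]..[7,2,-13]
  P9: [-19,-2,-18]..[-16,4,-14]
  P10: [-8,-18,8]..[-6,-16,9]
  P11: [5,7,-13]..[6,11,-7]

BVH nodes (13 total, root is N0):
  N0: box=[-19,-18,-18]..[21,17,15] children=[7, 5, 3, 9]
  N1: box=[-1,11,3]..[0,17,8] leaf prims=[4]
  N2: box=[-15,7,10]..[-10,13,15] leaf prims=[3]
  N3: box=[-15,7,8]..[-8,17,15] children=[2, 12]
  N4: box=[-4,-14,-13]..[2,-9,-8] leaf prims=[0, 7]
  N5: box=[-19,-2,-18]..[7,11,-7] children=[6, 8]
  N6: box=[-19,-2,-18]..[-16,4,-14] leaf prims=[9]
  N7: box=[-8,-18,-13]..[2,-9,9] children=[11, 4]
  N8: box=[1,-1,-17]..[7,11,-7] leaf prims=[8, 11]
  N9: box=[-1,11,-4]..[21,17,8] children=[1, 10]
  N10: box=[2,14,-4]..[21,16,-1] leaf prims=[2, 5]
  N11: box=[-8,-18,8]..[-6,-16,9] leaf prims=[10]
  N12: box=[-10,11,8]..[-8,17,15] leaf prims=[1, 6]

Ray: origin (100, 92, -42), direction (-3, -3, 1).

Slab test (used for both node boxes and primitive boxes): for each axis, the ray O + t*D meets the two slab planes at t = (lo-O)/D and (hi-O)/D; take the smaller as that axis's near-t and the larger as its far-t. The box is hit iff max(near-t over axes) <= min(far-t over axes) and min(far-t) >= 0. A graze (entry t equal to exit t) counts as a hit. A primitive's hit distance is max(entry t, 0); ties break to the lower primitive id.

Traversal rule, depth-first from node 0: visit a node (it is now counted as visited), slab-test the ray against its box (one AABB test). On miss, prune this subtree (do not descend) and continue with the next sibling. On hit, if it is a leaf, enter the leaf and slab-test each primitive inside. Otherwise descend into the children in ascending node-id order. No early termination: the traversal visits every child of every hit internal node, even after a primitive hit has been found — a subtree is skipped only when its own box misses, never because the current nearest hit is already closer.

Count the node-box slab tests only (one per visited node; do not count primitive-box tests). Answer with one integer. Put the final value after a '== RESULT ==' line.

Walk:
N0 x:[79/3,119/3] y:[25,110/3] z:[24,57] -> hit [79/3,110/3], descend [3, 5, 7, 9]
  N3 x:[36,115/3] y:[25,85/3] z:[50,57] -> miss, prune
  N5 x:[31,119/3] y:[27,94/3] z:[24,35] -> hit [31,94/3], descend [6, 8]
    N6 x:[116/3,119/3] y:[88/3,94/3] z:[24,28] -> miss, prune
    N8 x:[31,33] y:[27,31] z:[25,35] -> hit [31,31] leaf, test {P8(miss), P11(miss)}
  N7 x:[98/3,36] y:[101/3,110/3] z:[29,51] -> hit [101/3,36], descend [4, 11]
    N4 x:[98/3,104/3] y:[101/3,106/3] z:[29,34] -> hit [101/3,34] leaf, test {P0(miss), P7@t=101/3}
    N11 x:[106/3,36] y:[36,110/3] z:[50,51] -> miss, prune
  N9 x:[79/3,101/3] y:[25,27] z:[38,50] -> miss, prune

Visited [0, 3, 5, 6, 8, 7, 4, 11, 9]. Tests: 9 box, 2 leaf. Nearest: P7.

== RESULT ==
9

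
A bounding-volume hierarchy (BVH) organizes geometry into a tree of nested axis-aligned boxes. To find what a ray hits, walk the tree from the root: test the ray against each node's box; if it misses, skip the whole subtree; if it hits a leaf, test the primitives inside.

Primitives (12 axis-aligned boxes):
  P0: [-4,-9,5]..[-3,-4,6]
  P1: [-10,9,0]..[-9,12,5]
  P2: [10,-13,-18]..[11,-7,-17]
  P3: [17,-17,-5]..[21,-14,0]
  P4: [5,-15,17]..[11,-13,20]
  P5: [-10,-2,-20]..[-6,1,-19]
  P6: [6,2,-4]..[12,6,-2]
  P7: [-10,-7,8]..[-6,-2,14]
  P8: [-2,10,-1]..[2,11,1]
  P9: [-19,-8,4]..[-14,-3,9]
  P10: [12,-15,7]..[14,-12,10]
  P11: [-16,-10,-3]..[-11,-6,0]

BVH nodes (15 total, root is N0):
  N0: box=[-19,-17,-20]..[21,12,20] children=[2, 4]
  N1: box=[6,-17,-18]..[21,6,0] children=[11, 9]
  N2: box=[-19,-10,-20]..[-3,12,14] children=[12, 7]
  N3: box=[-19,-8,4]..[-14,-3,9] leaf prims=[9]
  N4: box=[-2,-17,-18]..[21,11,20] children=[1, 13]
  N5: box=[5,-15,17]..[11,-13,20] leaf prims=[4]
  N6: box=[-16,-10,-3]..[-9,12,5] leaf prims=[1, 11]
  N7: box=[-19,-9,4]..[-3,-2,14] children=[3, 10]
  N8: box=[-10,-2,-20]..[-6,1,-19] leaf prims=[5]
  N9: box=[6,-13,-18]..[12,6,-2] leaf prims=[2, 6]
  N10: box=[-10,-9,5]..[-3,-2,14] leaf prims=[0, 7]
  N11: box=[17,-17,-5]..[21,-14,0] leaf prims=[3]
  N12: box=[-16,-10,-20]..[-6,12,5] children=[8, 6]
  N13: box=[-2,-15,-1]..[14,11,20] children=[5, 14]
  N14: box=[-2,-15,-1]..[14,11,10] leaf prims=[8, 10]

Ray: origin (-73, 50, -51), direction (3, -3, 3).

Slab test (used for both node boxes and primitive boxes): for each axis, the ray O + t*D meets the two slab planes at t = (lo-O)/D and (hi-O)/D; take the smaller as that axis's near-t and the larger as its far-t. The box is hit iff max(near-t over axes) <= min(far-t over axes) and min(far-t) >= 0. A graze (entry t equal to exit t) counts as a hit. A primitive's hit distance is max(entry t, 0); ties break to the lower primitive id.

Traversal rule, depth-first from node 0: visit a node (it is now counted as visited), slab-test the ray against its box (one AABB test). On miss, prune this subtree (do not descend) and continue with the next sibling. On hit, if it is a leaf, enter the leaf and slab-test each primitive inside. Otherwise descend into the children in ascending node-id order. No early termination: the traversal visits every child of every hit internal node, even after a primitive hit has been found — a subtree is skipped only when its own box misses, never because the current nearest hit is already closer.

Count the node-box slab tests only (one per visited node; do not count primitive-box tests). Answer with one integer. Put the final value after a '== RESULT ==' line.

Trace the traversal:
N0 x:[18,94/3] y:[38/3,67/3] z:[31/3,71/3] -> hit [18,67/3], descend [2, 4]
  N2 x:[18,70/3] y:[38/3,20] z:[31/3,65/3] -> hit [18,20], descend [7, 12]
    N7 x:[18,70/3] y:[52/3,59/3] z:[55/3,65/3] -> hit [55/3,59/3], descend [3, 10]
      N3 x:[18,59/3] y:[53/3,58/3] z:[55/3,20] -> hit [55/3,58/3] leaf, test {P9@t=55/3}
      N10 x:[21,70/3] y:[52/3,59/3] z:[56/3,65/3] -> miss, prune
    N12 x:[19,67/3] y:[38/3,20] z:[31/3,56/3] -> miss, prune
  N4 x:[71/3,94/3] y:[13,67/3] z:[11,71/3] -> miss, prune

Summary -> nodes [0, 2, 7, 3, 10, 12, 4]; box-tests=7; leaf-entries=1; first=P9

== RESULT ==
7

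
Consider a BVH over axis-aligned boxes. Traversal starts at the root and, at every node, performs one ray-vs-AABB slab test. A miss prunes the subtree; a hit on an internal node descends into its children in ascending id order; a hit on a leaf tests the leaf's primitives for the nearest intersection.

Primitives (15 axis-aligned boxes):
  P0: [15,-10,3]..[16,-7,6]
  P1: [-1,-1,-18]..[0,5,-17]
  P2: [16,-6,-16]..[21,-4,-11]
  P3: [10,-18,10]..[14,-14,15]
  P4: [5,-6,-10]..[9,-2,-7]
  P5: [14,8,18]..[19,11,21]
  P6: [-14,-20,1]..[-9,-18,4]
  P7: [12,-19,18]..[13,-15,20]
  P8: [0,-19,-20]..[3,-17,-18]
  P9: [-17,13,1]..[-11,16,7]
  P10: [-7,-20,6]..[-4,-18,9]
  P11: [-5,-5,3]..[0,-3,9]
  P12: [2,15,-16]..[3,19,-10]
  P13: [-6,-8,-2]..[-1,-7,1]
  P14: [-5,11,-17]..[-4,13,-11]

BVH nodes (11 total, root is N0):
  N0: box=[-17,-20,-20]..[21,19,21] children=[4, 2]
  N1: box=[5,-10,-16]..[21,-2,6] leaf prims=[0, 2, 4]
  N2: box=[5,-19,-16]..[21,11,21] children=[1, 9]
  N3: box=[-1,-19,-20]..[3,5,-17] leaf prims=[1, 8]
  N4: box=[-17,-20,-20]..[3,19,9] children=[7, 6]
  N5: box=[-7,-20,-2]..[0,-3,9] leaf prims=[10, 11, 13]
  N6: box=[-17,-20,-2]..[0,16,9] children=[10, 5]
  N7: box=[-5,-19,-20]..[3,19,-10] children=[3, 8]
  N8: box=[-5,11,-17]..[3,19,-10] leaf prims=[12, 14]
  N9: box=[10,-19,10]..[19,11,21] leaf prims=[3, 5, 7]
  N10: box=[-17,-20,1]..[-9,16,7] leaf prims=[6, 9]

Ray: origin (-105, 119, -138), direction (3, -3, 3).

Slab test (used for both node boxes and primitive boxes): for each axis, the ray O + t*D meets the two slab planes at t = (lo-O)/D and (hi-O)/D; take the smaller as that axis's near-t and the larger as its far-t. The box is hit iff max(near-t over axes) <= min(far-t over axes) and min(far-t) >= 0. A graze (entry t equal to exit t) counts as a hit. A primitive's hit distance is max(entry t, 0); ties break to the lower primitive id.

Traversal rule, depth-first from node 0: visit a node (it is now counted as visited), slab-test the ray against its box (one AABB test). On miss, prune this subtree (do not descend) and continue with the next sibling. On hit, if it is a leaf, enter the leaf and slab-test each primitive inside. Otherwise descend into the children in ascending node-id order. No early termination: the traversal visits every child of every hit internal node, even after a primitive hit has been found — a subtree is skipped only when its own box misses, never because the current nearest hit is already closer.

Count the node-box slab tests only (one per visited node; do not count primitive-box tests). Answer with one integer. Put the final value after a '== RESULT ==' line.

Traverse from the root:
N0 x:[88/3,42] y:[100/3,139/3] z:[118/3,53] -> hit [118/3,42], descend [2, 4]
  N2 x:[110/3,42] y:[36,46] z:[122/3,53] -> hit [122/3,42], descend [1, 9]
    N1 x:[110/3,42] y:[121/3,43] z:[122/3,48] -> hit [122/3,42] leaf, test {P0(miss), P2@t=41, P4(miss)}
    N9 x:[115/3,124/3] y:[36,46] z:[148/3,53] -> miss, prune
  N4 x:[88/3,36] y:[100/3,139/3] z:[118/3,49] -> miss, prune

Visited [0, 2, 1, 9, 4]. Tests: 5 box, 1 leaf. Nearest: P2.

== RESULT ==
5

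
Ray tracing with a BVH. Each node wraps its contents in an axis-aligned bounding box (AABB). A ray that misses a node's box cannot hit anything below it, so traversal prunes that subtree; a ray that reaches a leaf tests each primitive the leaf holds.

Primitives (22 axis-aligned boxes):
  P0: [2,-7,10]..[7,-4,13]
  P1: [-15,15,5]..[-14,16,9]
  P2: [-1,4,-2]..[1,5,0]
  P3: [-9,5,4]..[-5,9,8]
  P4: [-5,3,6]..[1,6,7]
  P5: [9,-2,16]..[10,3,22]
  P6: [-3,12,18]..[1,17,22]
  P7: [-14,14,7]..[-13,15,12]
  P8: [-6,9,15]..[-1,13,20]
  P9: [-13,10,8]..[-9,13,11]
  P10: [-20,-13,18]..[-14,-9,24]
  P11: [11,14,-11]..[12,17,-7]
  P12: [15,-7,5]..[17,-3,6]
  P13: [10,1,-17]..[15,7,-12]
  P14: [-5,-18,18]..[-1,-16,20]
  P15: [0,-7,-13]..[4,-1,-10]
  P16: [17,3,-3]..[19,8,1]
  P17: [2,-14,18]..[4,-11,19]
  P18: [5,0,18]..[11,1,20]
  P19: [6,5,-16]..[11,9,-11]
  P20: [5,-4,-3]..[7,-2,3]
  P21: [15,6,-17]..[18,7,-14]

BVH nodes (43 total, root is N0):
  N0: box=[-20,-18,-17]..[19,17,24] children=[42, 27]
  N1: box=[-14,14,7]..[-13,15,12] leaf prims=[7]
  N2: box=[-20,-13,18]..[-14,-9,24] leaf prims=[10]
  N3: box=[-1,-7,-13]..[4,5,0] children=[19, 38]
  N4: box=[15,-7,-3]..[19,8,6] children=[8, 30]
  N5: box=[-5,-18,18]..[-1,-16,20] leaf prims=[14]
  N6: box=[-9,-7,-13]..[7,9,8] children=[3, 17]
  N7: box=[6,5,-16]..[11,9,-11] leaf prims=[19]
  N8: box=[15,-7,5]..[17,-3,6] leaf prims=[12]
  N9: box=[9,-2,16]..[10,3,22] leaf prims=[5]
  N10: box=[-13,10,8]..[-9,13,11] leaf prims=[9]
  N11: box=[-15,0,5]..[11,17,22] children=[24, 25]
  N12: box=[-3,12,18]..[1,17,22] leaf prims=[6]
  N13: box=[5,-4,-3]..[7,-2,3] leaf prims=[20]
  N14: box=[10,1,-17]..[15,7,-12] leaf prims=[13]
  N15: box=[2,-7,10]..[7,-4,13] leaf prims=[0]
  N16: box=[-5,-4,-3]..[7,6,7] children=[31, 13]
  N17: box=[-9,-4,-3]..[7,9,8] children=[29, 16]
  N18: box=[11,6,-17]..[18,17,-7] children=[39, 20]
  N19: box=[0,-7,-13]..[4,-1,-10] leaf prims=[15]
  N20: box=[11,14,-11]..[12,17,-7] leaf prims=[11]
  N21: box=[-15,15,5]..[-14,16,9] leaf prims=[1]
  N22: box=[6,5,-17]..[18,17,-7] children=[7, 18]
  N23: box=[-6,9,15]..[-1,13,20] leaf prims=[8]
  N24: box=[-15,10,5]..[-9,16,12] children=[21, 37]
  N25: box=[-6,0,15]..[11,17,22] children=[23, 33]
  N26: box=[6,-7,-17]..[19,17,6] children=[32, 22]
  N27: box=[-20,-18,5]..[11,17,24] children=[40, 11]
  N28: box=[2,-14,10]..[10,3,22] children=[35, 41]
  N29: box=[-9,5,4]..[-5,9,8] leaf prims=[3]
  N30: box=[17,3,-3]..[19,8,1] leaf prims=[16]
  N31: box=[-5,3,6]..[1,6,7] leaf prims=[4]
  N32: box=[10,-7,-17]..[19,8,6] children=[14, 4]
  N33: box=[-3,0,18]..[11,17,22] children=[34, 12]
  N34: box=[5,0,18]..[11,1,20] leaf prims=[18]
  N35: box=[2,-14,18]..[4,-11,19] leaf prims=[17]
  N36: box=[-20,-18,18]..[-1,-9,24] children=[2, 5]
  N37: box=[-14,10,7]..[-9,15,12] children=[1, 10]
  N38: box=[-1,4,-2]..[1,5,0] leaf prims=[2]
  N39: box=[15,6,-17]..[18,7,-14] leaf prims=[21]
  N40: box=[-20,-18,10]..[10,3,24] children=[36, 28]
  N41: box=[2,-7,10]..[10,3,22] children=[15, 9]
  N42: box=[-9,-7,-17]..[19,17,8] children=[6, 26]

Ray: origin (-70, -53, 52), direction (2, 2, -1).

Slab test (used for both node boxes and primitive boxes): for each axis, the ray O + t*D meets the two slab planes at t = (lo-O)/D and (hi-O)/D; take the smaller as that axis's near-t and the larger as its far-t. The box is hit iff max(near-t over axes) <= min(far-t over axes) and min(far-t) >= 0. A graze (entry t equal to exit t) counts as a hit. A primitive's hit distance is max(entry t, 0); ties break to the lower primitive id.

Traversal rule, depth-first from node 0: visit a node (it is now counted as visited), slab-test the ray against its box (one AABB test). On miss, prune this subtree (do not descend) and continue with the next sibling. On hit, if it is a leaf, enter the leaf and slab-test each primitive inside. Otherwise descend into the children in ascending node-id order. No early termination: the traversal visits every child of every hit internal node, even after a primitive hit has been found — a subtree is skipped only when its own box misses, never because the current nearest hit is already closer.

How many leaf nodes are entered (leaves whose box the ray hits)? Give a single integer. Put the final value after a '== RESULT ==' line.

Walk:
N0 x:[25,89/2] y:[35/2,35] z:[28,69] -> hit [28,35], descend [27, 42]
  N27 x:[25,81/2] y:[35/2,35] z:[28,47] -> hit [28,35], descend [11, 40]
    N11 x:[55/2,81/2] y:[53/2,35] z:[30,47] -> hit [30,35], descend [24, 25]
      N24 x:[55/2,61/2] y:[63/2,69/2] z:[40,47] -> miss, prune
      N25 x:[32,81/2] y:[53/2,35] z:[30,37] -> hit [32,35], descend [23, 33]
        N23 x:[32,69/2] y:[31,33] z:[32,37] -> hit [32,33] leaf, test {P8@t=32}
        N33 x:[67/2,81/2] y:[53/2,35] z:[30,34] -> hit [67/2,34], descend [12, 34]
          N12 x:[67/2,71/2] y:[65/2,35] z:[30,34] -> hit [67/2,34] leaf, test {P6@t=67/2}
          N34 x:[75/2,81/2] y:[53/2,27] z:[32,34] -> miss, prune
    N40 x:[25,40] y:[35/2,28] z:[28,42] -> hit [28,28], descend [28, 36]
      N28 x:[36,40] y:[39/2,28] z:[30,42] -> miss, prune
      N36 x:[25,69/2] y:[35/2,22] z:[28,34] -> miss, prune
  N42 x:[61/2,89/2] y:[23,35] z:[44,69] -> miss, prune

Visited [0, 27, 11, 24, 25, 23, 33, 12, 34, 40, 28, 36, 42]. Tests: 13 box, 2 leaf. Nearest: P8.

== RESULT ==
2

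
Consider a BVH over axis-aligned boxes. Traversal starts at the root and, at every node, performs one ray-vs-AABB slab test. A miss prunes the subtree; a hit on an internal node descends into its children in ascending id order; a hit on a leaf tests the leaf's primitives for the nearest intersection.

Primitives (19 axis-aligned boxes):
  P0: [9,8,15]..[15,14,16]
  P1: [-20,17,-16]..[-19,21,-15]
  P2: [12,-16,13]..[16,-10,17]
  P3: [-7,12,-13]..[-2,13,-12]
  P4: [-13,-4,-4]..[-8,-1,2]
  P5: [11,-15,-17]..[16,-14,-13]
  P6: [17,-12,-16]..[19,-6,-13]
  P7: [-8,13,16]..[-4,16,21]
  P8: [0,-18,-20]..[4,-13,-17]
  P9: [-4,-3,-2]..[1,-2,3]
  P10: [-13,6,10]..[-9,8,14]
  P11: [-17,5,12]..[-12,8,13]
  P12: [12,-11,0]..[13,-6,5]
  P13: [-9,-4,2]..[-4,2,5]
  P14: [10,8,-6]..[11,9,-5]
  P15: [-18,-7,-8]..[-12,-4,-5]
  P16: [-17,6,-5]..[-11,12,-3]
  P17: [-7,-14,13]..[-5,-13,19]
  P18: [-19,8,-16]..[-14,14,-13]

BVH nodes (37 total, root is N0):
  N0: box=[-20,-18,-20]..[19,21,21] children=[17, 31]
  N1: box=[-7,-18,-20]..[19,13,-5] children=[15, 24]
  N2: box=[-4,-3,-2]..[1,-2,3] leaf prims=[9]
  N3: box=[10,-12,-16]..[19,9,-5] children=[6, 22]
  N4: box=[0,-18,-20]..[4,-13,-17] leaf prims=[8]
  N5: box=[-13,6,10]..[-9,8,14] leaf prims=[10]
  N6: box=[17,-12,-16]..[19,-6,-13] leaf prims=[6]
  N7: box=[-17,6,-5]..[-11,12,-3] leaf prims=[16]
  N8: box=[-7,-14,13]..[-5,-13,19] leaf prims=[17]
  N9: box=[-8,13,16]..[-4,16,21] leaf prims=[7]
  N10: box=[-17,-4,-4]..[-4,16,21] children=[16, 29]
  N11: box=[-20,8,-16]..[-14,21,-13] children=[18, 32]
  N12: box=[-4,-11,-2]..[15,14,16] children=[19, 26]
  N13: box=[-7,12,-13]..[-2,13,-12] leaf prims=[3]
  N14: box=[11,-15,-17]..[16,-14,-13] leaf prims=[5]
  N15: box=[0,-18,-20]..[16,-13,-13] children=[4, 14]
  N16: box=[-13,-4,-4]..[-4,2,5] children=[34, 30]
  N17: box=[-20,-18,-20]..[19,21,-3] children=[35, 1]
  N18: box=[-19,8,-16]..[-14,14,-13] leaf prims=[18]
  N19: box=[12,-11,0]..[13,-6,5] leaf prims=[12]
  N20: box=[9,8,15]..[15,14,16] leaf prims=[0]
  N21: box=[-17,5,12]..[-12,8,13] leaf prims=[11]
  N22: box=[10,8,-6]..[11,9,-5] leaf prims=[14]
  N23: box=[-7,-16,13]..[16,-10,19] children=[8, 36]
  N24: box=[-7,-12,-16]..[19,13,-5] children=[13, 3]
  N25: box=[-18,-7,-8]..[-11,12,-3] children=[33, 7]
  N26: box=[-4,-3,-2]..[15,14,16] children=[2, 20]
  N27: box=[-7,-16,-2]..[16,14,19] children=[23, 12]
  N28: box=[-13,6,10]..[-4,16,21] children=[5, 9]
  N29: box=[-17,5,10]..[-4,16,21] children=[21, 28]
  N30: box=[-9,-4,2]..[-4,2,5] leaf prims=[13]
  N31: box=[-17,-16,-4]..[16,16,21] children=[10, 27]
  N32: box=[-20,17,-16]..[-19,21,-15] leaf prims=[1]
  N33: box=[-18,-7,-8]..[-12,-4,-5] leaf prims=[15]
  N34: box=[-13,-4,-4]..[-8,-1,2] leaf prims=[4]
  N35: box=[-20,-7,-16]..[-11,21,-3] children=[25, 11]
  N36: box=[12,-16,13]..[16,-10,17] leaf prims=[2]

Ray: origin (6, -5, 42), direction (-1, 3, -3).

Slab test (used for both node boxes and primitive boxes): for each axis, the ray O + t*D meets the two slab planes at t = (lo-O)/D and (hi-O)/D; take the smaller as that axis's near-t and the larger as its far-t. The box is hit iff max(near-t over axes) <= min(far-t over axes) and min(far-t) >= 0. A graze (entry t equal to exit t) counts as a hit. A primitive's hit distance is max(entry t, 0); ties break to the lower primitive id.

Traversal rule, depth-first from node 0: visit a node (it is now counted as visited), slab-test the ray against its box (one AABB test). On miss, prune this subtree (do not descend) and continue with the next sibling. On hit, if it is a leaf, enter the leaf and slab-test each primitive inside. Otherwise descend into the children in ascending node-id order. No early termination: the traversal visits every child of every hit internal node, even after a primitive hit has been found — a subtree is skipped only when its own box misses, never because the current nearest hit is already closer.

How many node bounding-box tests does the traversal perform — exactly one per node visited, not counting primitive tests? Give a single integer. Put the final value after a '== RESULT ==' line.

Trace the traversal:
N0 x:[-13,26] y:[-13/3,26/3] z:[7,62/3] -> hit [7,26/3], descend [17, 31]
  N17 x:[-13,26] y:[-13/3,26/3] z:[15,62/3] -> miss, prune
  N31 x:[-10,23] y:[-11/3,7] z:[7,46/3] -> hit [7,7], descend [10, 27]
    N10 x:[10,23] y:[1/3,7] z:[7,46/3] -> miss, prune
    N27 x:[-10,13] y:[-11/3,19/3] z:[23/3,44/3] -> miss, prune

Visited [0, 17, 31, 10, 27]. Tests: 5 box, 0 leaf. Nearest: miss.

== RESULT ==
5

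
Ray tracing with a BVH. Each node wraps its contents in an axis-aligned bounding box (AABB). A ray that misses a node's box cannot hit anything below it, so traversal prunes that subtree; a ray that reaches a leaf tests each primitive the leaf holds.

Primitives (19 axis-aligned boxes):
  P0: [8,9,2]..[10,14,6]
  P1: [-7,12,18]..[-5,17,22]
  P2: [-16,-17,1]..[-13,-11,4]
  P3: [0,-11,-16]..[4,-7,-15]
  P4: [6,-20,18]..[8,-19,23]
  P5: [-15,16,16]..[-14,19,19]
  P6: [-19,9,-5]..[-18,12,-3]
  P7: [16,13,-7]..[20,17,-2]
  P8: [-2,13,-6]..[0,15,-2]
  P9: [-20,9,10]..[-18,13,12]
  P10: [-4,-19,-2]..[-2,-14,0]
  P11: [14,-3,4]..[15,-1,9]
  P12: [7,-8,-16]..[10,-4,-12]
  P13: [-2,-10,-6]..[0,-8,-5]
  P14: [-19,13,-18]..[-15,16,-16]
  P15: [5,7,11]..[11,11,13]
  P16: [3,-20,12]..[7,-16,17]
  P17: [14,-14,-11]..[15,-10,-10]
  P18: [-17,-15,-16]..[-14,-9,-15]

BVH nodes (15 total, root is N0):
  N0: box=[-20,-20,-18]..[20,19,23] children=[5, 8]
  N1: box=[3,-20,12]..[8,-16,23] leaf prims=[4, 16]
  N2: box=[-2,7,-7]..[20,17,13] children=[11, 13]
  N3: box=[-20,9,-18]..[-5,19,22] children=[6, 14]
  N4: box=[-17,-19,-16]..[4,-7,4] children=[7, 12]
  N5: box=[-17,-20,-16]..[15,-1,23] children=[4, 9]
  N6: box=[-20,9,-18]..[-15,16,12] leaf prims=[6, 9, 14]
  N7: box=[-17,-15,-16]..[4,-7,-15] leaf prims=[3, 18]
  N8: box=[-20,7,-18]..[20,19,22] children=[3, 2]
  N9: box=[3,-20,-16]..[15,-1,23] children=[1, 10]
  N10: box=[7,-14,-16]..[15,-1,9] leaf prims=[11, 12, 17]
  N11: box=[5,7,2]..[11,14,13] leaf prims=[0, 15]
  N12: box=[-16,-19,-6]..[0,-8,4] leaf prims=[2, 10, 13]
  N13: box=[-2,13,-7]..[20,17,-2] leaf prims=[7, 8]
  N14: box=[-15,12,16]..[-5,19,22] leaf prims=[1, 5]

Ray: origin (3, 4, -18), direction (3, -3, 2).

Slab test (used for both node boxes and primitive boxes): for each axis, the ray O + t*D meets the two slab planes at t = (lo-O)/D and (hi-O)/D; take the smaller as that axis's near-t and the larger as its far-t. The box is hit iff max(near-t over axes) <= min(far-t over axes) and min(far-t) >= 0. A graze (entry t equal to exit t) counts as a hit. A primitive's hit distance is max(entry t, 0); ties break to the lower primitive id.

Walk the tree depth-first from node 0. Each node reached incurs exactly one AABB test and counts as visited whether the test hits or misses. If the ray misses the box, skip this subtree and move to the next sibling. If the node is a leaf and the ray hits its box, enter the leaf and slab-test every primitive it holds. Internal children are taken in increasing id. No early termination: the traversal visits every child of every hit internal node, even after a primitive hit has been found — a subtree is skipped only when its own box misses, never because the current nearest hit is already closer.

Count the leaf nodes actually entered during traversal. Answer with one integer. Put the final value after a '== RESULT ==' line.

Trace the traversal:
N0 x:[-23/3,17/3] y:[-5,8] z:[0,41/2] -> hit [0,17/3], descend [5, 8]
  N5 x:[-20/3,4] y:[5/3,8] z:[1,41/2] -> hit [5/3,4], descend [4, 9]
    N4 x:[-20/3,1/3] y:[11/3,23/3] z:[1,11] -> miss, prune
    N9 x:[0,4] y:[5/3,8] z:[1,41/2] -> hit [5/3,4], descend [1, 10]
      N1 x:[0,5/3] y:[20/3,8] z:[15,41/2] -> miss, prune
      N10 x:[4/3,4] y:[5/3,6] z:[1,27/2] -> hit [5/3,4] leaf, test {P11(miss), P12(miss), P17(miss)}
  N8 x:[-23/3,17/3] y:[-5,-1] z:[0,20] -> miss, prune

order=[0, 5, 4, 9, 1, 10, 8]  |boxes|=7  |leaves|=1  hit=miss

== RESULT ==
1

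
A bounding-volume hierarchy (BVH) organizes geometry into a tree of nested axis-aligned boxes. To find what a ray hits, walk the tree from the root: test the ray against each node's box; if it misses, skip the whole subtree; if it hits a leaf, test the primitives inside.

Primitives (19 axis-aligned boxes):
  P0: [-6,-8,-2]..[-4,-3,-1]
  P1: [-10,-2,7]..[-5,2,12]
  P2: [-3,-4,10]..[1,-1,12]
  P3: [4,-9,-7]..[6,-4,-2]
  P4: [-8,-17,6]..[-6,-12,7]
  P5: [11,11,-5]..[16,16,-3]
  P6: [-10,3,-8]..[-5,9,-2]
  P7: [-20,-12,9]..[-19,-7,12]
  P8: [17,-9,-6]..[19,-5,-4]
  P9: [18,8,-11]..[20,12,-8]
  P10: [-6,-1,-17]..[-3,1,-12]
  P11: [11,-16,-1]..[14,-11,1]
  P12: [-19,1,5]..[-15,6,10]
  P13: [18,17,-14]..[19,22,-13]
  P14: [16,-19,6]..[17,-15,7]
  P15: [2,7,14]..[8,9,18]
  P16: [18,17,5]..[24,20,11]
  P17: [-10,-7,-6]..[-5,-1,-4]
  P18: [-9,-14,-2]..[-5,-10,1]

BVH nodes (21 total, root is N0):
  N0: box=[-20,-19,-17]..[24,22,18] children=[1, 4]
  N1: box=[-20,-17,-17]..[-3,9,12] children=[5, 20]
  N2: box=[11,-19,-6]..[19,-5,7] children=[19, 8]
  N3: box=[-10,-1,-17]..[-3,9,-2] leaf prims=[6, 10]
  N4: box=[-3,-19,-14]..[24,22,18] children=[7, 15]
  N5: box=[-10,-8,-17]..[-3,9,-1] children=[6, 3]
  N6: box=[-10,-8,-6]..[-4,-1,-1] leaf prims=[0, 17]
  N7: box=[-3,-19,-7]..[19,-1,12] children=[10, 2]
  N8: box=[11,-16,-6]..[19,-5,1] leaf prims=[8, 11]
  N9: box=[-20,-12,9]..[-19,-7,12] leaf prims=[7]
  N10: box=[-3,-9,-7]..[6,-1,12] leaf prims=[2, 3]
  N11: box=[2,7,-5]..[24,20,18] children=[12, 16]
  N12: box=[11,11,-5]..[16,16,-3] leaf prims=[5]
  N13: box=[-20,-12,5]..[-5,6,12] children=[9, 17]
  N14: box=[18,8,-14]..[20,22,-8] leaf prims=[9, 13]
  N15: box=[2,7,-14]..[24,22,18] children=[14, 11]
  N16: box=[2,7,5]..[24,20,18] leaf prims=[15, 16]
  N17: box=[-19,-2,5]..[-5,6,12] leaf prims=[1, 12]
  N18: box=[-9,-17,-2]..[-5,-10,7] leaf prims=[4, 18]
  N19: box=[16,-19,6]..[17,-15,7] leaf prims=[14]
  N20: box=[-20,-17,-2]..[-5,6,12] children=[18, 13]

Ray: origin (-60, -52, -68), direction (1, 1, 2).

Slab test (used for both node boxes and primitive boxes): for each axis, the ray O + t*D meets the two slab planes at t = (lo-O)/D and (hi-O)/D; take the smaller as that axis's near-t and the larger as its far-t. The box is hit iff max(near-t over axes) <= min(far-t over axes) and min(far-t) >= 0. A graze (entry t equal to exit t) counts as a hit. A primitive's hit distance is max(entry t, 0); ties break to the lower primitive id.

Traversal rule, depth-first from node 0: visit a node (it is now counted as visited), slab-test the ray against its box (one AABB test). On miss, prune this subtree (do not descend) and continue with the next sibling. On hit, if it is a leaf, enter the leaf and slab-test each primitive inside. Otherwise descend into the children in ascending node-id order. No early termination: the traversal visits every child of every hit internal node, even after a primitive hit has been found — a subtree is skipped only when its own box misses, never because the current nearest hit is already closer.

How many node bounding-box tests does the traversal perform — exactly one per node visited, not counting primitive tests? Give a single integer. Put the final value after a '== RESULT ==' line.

Walk:
N0 x:[40,84] y:[33,74] z:[51/2,43] -> hit [40,43], descend [1, 4]
  N1 x:[40,57] y:[35,61] z:[51/2,40] -> hit [40,40], descend [5, 20]
    N5 x:[50,57] y:[44,61] z:[51/2,67/2] -> miss, prune
    N20 x:[40,55] y:[35,58] z:[33,40] -> hit [40,40], descend [13, 18]
      N13 x:[40,55] y:[40,58] z:[73/2,40] -> hit [40,40], descend [9, 17]
        N9 x:[40,41] y:[40,45] z:[77/2,40] -> hit [40,40] leaf, test {P7@t=40}
        N17 x:[41,55] y:[50,58] z:[73/2,40] -> miss, prune
      N18 x:[51,55] y:[35,42] z:[33,75/2] -> miss, prune
  N4 x:[57,84] y:[33,74] z:[27,43] -> miss, prune

order=[0, 1, 5, 20, 13, 9, 17, 18, 4]  |boxes|=9  |leaves|=1  hit=P7

== RESULT ==
9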